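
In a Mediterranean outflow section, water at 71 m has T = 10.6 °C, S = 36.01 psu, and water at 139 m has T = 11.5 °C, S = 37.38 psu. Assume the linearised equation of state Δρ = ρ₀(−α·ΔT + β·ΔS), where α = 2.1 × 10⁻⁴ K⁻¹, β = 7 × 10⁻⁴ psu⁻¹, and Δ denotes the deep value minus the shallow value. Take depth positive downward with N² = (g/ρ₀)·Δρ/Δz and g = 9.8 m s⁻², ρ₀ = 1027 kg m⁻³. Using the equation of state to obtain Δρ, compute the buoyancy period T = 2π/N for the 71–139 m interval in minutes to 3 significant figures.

9.94 min

ΔT = +0.9 K, ΔS = +1.37 psu (deep − shallow).
Δρ/ρ₀ = −αΔT + βΔS = -1.89 × 10⁻⁴ + 9.59 × 10⁻⁴ = 7.70 × 10⁻⁴, so Δρ ≈ 0.7908 kg m⁻³.
N² = (g/ρ₀)·Δρ/Δz = g·(Δρ/ρ₀)/Δz = 9.8 × 7.70 × 10⁻⁴ / 68 = 1.1097 × 10⁻⁴ s⁻².
N = √(1.1097 × 10⁻⁴) = 0.010534 rad s⁻¹ → T = 2π/N = 596.47 s = 9.9412 min ≈ 9.94 min.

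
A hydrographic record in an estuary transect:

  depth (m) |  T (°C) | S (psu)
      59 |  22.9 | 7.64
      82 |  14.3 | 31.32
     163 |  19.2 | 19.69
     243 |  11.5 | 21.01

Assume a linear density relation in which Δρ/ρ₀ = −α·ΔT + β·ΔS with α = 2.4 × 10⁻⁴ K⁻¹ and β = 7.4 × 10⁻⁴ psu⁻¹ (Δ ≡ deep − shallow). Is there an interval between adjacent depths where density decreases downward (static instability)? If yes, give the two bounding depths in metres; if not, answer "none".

82–163 m

Evaluate Δρ/ρ₀ = −αΔT + βΔS across each adjacent pair:
  59–82 m: −αΔT+βΔS = −(2.4 × 10⁻⁴)(-8.6)+(7.4 × 10⁻⁴)(+23.68) = 0.020 → stable
  82–163 m: −αΔT+βΔS = −(2.4 × 10⁻⁴)(+4.9)+(7.4 × 10⁻⁴)(-11.63) = -9.8 × 10⁻³ → UNSTABLE
  163–243 m: −αΔT+βΔS = −(2.4 × 10⁻⁴)(-7.7)+(7.4 × 10⁻⁴)(+1.32) = 2.8 × 10⁻³ → stable
The 82–163 m interval has Δρ < 0: lighter water underlies denser water.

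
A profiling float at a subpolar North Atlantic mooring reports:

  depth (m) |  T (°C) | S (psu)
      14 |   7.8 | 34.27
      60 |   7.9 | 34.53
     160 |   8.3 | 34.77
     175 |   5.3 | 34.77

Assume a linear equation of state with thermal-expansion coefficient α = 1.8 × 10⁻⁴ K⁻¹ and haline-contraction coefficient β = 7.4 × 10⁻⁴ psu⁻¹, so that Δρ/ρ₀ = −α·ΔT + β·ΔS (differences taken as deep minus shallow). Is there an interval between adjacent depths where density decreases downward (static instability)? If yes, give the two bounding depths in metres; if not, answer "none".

none

Evaluate Δρ/ρ₀ = −αΔT + βΔS across each adjacent pair:
  14–60 m: −αΔT+βΔS = −(1.8 × 10⁻⁴)(+0.1)+(7.4 × 10⁻⁴)(+0.26) = 1.7 × 10⁻⁴ → stable
  60–160 m: −αΔT+βΔS = −(1.8 × 10⁻⁴)(+0.4)+(7.4 × 10⁻⁴)(+0.24) = 1.1 × 10⁻⁴ → stable
  160–175 m: −αΔT+βΔS = −(1.8 × 10⁻⁴)(-3.0)+(7.4 × 10⁻⁴)(+0.00) = 5.4 × 10⁻⁴ → stable
Every interval has Δρ > 0: the column is stably stratified throughout.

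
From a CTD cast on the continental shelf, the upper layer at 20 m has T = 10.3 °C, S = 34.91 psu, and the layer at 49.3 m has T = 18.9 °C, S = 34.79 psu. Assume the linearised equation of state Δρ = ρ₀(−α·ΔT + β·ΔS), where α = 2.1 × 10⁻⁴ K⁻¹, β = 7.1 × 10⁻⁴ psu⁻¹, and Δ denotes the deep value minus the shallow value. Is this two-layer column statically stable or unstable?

unstable

ΔT = 18.9 − 10.3 = +8.6 K and ΔS = 34.79 − 34.91 = -0.12 psu (deep − shallow).
−αΔT = -1.806 × 10⁻³; βΔS = -8.52 × 10⁻⁵; sum Δρ/ρ₀ = -1.8912 × 10⁻³.
Δρ/ρ₀ < 0, so Δρ < 0: deeper water is lighter → statically unstable; the column would overturn.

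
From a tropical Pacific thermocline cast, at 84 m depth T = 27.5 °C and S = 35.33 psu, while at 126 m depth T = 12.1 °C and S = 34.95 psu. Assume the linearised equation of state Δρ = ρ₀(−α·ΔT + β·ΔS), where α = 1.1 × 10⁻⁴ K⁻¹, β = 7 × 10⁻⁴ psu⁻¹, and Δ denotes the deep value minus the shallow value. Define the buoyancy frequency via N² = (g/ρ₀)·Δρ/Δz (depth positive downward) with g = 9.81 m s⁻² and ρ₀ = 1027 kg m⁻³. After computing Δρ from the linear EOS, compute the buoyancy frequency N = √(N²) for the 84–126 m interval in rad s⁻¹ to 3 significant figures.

0.0183 rad s⁻¹

ΔT = -15.4 K, ΔS = -0.38 psu (deep − shallow).
Δρ/ρ₀ = −αΔT + βΔS = 1.694 × 10⁻³ − 2.66 × 10⁻⁴ = 1.428 × 10⁻³, so Δρ ≈ 1.467 kg m⁻³.
N² = (g/ρ₀)·Δρ/Δz = g·(Δρ/ρ₀)/Δz = 9.81 × 1.428 × 10⁻³ / 42 = 3.3354 × 10⁻⁴ s⁻².
N = √(3.3354 × 10⁻⁴) = 0.018263 rad s⁻¹ ≈ 0.0183 rad s⁻¹.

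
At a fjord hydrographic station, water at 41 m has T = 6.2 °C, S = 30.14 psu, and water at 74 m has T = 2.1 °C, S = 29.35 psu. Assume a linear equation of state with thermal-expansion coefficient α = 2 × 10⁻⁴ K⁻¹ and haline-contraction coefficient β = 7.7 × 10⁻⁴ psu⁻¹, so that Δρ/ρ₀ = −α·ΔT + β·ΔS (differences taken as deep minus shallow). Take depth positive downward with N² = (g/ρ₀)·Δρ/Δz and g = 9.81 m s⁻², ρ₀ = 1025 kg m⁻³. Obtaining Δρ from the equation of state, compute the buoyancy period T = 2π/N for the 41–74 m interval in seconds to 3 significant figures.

ΔT = -4.1 K, ΔS = -0.79 psu (deep − shallow).
Δρ/ρ₀ = −αΔT + βΔS = 8.20 × 10⁻⁴ − 6.083 × 10⁻⁴ = 2.117 × 10⁻⁴, so Δρ ≈ 0.2170 kg m⁻³.
N² = (g/ρ₀)·Δρ/Δz = g·(Δρ/ρ₀)/Δz = 9.81 × 2.117 × 10⁻⁴ / 33 = 6.2933 × 10⁻⁵ s⁻².
N = √(6.2933 × 10⁻⁵) = 7.9330 × 10⁻³ rad s⁻¹ → T = 2π/N = 792.03 s ≈ 792 s.

792 s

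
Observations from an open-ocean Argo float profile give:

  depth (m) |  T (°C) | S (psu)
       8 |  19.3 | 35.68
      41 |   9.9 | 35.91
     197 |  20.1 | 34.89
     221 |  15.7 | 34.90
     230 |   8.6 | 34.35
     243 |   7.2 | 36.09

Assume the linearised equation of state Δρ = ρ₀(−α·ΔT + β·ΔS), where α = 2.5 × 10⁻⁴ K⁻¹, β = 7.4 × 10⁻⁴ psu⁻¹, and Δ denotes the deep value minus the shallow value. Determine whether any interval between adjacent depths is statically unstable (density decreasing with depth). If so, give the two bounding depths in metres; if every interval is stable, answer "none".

41–197 m

Evaluate Δρ/ρ₀ = −αΔT + βΔS across each adjacent pair:
  8–41 m: −αΔT+βΔS = −(2.5 × 10⁻⁴)(-9.4)+(7.4 × 10⁻⁴)(+0.23) = 2.5 × 10⁻³ → stable
  41–197 m: −αΔT+βΔS = −(2.5 × 10⁻⁴)(+10.2)+(7.4 × 10⁻⁴)(-1.02) = -3.3 × 10⁻³ → UNSTABLE
  197–221 m: −αΔT+βΔS = −(2.5 × 10⁻⁴)(-4.4)+(7.4 × 10⁻⁴)(+0.01) = 1.1 × 10⁻³ → stable
  221–230 m: −αΔT+βΔS = −(2.5 × 10⁻⁴)(-7.1)+(7.4 × 10⁻⁴)(-0.55) = 1.4 × 10⁻³ → stable
  230–243 m: −αΔT+βΔS = −(2.5 × 10⁻⁴)(-1.4)+(7.4 × 10⁻⁴)(+1.74) = 1.6 × 10⁻³ → stable
The 41–197 m interval has Δρ < 0: lighter water underlies denser water.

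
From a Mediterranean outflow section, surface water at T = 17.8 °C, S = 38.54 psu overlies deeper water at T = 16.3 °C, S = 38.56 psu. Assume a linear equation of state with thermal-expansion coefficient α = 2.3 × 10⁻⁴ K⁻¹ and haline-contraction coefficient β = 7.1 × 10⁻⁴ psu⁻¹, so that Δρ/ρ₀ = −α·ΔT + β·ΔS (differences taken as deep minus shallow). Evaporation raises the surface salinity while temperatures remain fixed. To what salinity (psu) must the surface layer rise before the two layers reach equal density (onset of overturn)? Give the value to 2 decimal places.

Neutral buoyancy requires −α(T_deep − T_surf) + β(S_deep − S_surf′) = 0.
S_surf′ = S_deep − (α/β)·ΔT = 38.56 − (2.3 × 10⁻⁴/7.1 × 10⁻⁴)·(-1.5) = 39.0459 psu.
Increase required: 39.0459 − 38.54 = 0.5059 psu.

39.05 psu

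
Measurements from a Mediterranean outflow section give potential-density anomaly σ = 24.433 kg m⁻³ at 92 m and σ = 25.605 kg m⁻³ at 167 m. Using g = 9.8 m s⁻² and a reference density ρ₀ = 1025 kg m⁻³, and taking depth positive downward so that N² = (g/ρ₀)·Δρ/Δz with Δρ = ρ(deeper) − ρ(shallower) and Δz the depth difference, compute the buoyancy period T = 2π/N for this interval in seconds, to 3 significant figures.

514 s

Δρ = 1025.605 − 1024.433 = 1.172 kg m⁻³ over Δz = 167 − 92 = 75 m.
N² = (9.8/1025) × (1.172/75) = 1.4941 × 10⁻⁴ s⁻².
N = √(1.4941 × 10⁻⁴) = 0.012223 rad s⁻¹, so T = 2π/N = 514.05 s ≈ 514 s.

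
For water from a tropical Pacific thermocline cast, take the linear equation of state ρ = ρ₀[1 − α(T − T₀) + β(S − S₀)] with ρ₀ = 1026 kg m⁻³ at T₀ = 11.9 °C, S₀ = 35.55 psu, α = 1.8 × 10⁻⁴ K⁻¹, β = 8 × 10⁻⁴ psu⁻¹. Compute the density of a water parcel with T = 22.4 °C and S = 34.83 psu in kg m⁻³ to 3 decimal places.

1023.470 kg m⁻³

T − T₀ = +10.5 K, S − S₀ = -0.72 psu.
Bracket = 1 − α·(+10.5) + β·(-0.72) = 1 + (-2.466 × 10⁻³) = 0.9975340.
ρ = 1026 × 0.9975340 = 1023.470 kg m⁻³.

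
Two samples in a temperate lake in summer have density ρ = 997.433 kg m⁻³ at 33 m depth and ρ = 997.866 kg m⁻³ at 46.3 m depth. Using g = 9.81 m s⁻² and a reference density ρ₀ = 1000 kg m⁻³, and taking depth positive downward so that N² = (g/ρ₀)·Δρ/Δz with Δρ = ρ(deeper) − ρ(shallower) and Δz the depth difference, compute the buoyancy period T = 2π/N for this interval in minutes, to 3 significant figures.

Δρ = 997.866 − 997.433 = 0.433 kg m⁻³ over Δz = 46.3 − 33 = 13.3 m.
N² = (9.81/1000) × (0.433/13.3) = 3.1938 × 10⁻⁴ s⁻².
N = √(3.1938 × 10⁻⁴) = 0.017871 rad s⁻¹, so T = 2π/N = 351.59 s = 5.8598 min ≈ 5.86 min.
Since Δρ > 0 the layer is stably stratified.

5.86 min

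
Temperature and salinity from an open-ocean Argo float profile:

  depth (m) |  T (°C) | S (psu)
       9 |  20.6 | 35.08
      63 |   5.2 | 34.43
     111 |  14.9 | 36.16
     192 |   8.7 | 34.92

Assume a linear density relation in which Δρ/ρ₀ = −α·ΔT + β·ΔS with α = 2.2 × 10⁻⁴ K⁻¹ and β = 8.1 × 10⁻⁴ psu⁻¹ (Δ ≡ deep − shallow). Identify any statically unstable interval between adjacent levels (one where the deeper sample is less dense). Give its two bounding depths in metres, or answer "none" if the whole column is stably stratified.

63–111 m

Evaluate Δρ/ρ₀ = −αΔT + βΔS across each adjacent pair:
  9–63 m: −αΔT+βΔS = −(2.2 × 10⁻⁴)(-15.4)+(8.1 × 10⁻⁴)(-0.65) = 2.9 × 10⁻³ → stable
  63–111 m: −αΔT+βΔS = −(2.2 × 10⁻⁴)(+9.7)+(8.1 × 10⁻⁴)(+1.73) = -7.3 × 10⁻⁴ → UNSTABLE
  111–192 m: −αΔT+βΔS = −(2.2 × 10⁻⁴)(-6.2)+(8.1 × 10⁻⁴)(-1.24) = 3.6 × 10⁻⁴ → stable
The 63–111 m interval has Δρ < 0: lighter water underlies denser water.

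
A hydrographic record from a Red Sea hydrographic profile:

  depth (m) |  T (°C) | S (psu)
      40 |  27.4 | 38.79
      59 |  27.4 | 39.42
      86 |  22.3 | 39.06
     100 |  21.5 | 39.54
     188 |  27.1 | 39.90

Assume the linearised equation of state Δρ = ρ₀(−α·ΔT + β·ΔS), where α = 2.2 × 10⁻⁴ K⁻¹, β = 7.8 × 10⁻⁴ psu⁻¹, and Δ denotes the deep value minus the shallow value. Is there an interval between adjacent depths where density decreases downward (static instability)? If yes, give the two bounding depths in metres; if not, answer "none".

Evaluate Δρ/ρ₀ = −αΔT + βΔS across each adjacent pair:
  40–59 m: −αΔT+βΔS = −(2.2 × 10⁻⁴)(+0.0)+(7.8 × 10⁻⁴)(+0.63) = 4.9 × 10⁻⁴ → stable
  59–86 m: −αΔT+βΔS = −(2.2 × 10⁻⁴)(-5.1)+(7.8 × 10⁻⁴)(-0.36) = 8.4 × 10⁻⁴ → stable
  86–100 m: −αΔT+βΔS = −(2.2 × 10⁻⁴)(-0.8)+(7.8 × 10⁻⁴)(+0.48) = 5.5 × 10⁻⁴ → stable
  100–188 m: −αΔT+βΔS = −(2.2 × 10⁻⁴)(+5.6)+(7.8 × 10⁻⁴)(+0.36) = -9.5 × 10⁻⁴ → UNSTABLE
The 100–188 m interval has Δρ < 0: lighter water underlies denser water.

100–188 m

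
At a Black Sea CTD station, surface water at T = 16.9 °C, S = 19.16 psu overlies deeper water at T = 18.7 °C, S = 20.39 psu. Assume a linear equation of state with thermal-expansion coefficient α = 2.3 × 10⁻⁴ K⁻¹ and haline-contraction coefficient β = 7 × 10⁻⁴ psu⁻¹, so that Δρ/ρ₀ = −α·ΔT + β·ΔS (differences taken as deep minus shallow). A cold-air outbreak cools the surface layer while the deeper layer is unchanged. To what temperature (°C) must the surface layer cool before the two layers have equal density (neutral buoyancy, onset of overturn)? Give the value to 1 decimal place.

Neutral buoyancy requires Δρ = 0, i.e. −α(T_deep − T_surf′) + β(S_deep − S_surf) = 0.
T_surf′ = T_deep − (β/α)·ΔS = 18.7 − (7 × 10⁻⁴/2.3 × 10⁻⁴)·(+1.23) = 14.957 °C.
Cooling required: 16.9 − (14.957) = 1.943 °C.

15.0 °C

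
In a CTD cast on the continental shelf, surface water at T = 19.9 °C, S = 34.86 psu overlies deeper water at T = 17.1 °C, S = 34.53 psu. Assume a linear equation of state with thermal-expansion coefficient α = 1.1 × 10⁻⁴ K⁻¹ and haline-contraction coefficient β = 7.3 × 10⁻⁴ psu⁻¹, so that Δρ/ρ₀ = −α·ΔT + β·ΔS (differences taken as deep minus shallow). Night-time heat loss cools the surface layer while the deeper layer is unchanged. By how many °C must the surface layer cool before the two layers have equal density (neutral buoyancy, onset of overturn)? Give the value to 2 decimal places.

0.61 °C

Neutral buoyancy requires Δρ = 0, i.e. −α(T_deep − T_surf′) + β(S_deep − S_surf) = 0.
T_surf′ = T_deep − (β/α)·ΔS = 17.1 − (7.3 × 10⁻⁴/1.1 × 10⁻⁴)·(-0.33) = 19.2900 °C.
Cooling required: 19.9 − (19.2900) = 0.6100 °C.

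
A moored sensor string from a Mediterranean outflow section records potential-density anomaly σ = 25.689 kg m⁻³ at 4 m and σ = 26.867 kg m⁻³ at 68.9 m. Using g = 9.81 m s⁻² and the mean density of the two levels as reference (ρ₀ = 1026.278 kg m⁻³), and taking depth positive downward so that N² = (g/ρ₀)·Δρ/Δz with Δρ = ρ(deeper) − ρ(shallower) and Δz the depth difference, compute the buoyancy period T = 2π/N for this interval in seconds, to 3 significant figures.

Δρ = 1026.867 − 1025.689 = 1.178 kg m⁻³ over Δz = 68.9 − 4 = 64.9 m.
N² = (9.81/1026.278) × (1.178/64.9) = 1.7350 × 10⁻⁴ s⁻².
N = √(1.7350 × 10⁻⁴) = 0.013172 rad s⁻¹, so T = 2π/N = 477.01 s ≈ 477 s.

477 s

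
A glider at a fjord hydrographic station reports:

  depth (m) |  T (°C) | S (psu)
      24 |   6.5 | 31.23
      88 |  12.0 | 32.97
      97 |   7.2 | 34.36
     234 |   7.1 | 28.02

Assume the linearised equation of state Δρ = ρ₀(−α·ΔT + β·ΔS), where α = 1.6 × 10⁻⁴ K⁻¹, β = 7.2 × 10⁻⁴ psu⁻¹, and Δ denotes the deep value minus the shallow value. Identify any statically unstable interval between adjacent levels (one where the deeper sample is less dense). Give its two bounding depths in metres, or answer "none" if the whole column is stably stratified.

97–234 m

Evaluate Δρ/ρ₀ = −αΔT + βΔS across each adjacent pair:
  24–88 m: −αΔT+βΔS = −(1.6 × 10⁻⁴)(+5.5)+(7.2 × 10⁻⁴)(+1.74) = 3.7 × 10⁻⁴ → stable
  88–97 m: −αΔT+βΔS = −(1.6 × 10⁻⁴)(-4.8)+(7.2 × 10⁻⁴)(+1.39) = 1.8 × 10⁻³ → stable
  97–234 m: −αΔT+βΔS = −(1.6 × 10⁻⁴)(-0.1)+(7.2 × 10⁻⁴)(-6.34) = -4.5 × 10⁻³ → UNSTABLE
The 97–234 m interval has Δρ < 0: lighter water underlies denser water.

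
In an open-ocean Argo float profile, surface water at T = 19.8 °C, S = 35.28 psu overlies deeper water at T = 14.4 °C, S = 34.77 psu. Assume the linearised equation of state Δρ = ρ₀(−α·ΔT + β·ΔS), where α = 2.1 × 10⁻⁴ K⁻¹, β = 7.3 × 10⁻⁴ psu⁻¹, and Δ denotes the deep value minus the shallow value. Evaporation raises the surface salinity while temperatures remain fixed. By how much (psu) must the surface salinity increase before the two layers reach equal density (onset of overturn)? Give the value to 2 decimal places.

1.04 psu

Neutral buoyancy requires −α(T_deep − T_surf) + β(S_deep − S_surf′) = 0.
S_surf′ = S_deep − (α/β)·ΔT = 34.77 − (2.1 × 10⁻⁴/7.3 × 10⁻⁴)·(-5.4) = 36.3234 psu.
Increase required: 36.3234 − 35.28 = 1.0434 psu.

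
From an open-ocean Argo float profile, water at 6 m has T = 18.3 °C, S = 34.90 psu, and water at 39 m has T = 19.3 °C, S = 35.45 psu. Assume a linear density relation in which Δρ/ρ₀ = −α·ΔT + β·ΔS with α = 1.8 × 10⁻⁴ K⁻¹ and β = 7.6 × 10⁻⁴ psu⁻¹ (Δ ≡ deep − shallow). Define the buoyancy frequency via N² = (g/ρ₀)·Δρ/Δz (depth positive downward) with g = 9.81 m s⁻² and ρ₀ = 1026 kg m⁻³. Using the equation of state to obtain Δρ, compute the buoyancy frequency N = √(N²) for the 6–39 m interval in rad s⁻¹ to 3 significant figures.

ΔT = +1.0 K, ΔS = +0.55 psu (deep − shallow).
Δρ/ρ₀ = −αΔT + βΔS = -1.80 × 10⁻⁴ + 4.18 × 10⁻⁴ = 2.38 × 10⁻⁴, so Δρ ≈ 0.2442 kg m⁻³.
N² = (g/ρ₀)·Δρ/Δz = g·(Δρ/ρ₀)/Δz = 9.81 × 2.38 × 10⁻⁴ / 33 = 7.0751 × 10⁻⁵ s⁻².
N = √(7.0751 × 10⁻⁵) = 8.4114 × 10⁻³ rad s⁻¹ ≈ 8.41 × 10⁻³ rad s⁻¹.

8.41 × 10⁻³ rad s⁻¹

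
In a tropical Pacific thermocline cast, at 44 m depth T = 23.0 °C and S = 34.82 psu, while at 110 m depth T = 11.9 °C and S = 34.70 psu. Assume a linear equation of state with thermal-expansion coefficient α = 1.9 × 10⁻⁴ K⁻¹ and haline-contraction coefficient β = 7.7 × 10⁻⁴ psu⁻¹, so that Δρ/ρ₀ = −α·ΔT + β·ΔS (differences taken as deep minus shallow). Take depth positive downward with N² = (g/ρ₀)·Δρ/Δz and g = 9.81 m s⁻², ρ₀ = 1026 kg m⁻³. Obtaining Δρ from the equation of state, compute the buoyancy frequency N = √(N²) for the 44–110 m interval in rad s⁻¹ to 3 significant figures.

ΔT = -11.1 K, ΔS = -0.12 psu (deep − shallow).
Δρ/ρ₀ = −αΔT + βΔS = 2.109 × 10⁻³ − 9.24 × 10⁻⁵ = 2.0166 × 10⁻³, so Δρ ≈ 2.069 kg m⁻³.
N² = (g/ρ₀)·Δρ/Δz = g·(Δρ/ρ₀)/Δz = 9.81 × 2.0166 × 10⁻³ / 66 = 2.9974 × 10⁻⁴ s⁻².
N = √(2.9974 × 10⁻⁴) = 0.017313 rad s⁻¹ ≈ 0.0173 rad s⁻¹.

0.0173 rad s⁻¹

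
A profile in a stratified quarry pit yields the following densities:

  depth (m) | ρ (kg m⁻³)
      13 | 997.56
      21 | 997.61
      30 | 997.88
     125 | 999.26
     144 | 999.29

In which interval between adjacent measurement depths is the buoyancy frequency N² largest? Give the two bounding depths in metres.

Compute the density gradient over each adjacent pair:
  13–21 m: Δρ/Δz = 0.05/8 = 6.3 × 10⁻³ kg m⁻⁴
  21–30 m: Δρ/Δz = 0.27/9 = 0.030 kg m⁻⁴
  30–125 m: Δρ/Δz = 1.38/95 = 0.015 kg m⁻⁴
  125–144 m: Δρ/Δz = 0.03/19 = 1.6 × 10⁻³ kg m⁻⁴
The largest gradient is in the 21–30 m interval — the pycnocline.

21–30 m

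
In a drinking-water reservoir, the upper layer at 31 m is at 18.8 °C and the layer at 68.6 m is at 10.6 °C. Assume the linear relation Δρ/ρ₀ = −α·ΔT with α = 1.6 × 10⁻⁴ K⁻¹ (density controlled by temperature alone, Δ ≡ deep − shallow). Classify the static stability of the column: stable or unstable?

ΔT = 10.6 − 18.8 = -8.2 K, so Δρ/ρ₀ = −αΔT = 1.312 × 10⁻³.
Δρ/ρ₀ > 0, so Δρ > 0: deeper water is denser → statically stable.

stable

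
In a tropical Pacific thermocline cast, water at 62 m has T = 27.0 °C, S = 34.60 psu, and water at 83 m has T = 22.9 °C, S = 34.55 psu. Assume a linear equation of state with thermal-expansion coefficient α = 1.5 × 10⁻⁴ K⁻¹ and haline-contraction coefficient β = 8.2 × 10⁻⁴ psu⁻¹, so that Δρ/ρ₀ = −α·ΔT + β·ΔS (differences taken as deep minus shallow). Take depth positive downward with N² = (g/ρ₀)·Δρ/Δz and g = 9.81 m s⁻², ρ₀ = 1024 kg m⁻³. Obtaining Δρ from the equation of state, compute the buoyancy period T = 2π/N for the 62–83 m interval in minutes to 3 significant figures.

ΔT = -4.1 K, ΔS = -0.05 psu (deep − shallow).
Δρ/ρ₀ = −αΔT + βΔS = 6.15 × 10⁻⁴ − 4.10 × 10⁻⁵ = 5.74 × 10⁻⁴, so Δρ ≈ 0.5878 kg m⁻³.
N² = (g/ρ₀)·Δρ/Δz = g·(Δρ/ρ₀)/Δz = 9.81 × 5.74 × 10⁻⁴ / 21 = 2.6814 × 10⁻⁴ s⁻².
N = √(2.6814 × 10⁻⁴) = 0.016375 rad s⁻¹ → T = 2π/N = 383.71 s = 6.3952 min ≈ 6.40 min.

6.40 min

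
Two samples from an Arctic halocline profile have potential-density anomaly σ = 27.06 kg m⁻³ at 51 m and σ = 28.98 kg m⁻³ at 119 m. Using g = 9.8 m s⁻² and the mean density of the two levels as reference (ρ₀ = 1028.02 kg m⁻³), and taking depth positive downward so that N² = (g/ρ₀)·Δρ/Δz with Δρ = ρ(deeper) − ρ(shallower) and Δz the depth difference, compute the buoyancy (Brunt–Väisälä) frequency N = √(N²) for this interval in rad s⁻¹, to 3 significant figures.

0.0164 rad s⁻¹

Δρ = 1028.98 − 1027.06 = 1.92 kg m⁻³ over Δz = 119 − 51 = 68 m.
N² = (9.8/1028.02) × (1.92/68) = 2.6916 × 10⁻⁴ s⁻².
N = √(2.6916 × 10⁻⁴) = 0.016406 rad s⁻¹ ≈ 0.0164 rad s⁻¹.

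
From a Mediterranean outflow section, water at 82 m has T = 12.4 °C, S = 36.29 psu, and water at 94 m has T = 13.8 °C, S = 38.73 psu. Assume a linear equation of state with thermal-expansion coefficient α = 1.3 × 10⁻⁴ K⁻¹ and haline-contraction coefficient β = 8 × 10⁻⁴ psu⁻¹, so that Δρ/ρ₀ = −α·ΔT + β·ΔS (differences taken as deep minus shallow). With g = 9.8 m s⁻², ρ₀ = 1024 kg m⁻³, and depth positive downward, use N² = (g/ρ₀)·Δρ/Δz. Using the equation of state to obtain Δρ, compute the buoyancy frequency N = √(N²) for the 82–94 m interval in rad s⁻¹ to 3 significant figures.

ΔT = +1.4 K, ΔS = +2.44 psu (deep − shallow).
Δρ/ρ₀ = −αΔT + βΔS = -1.82 × 10⁻⁴ + 1.952 × 10⁻³ = 1.77 × 10⁻³, so Δρ ≈ 1.812 kg m⁻³.
N² = (g/ρ₀)·Δρ/Δz = g·(Δρ/ρ₀)/Δz = 9.8 × 1.77 × 10⁻³ / 12 = 1.4455 × 10⁻³ s⁻².
N = √(1.4455 × 10⁻³) = 0.038020 rad s⁻¹ ≈ 0.0380 rad s⁻¹.

0.0380 rad s⁻¹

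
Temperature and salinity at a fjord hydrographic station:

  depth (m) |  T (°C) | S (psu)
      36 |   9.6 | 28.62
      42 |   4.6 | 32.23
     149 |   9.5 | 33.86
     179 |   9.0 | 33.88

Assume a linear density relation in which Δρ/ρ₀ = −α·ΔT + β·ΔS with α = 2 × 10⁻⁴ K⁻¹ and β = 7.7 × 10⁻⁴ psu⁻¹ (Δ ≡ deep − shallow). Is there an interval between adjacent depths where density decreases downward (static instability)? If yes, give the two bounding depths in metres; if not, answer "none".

Evaluate Δρ/ρ₀ = −αΔT + βΔS across each adjacent pair:
  36–42 m: −αΔT+βΔS = −(2 × 10⁻⁴)(-5.0)+(7.7 × 10⁻⁴)(+3.61) = 3.8 × 10⁻³ → stable
  42–149 m: −αΔT+βΔS = −(2 × 10⁻⁴)(+4.9)+(7.7 × 10⁻⁴)(+1.63) = 2.8 × 10⁻⁴ → stable
  149–179 m: −αΔT+βΔS = −(2 × 10⁻⁴)(-0.5)+(7.7 × 10⁻⁴)(+0.02) = 1.2 × 10⁻⁴ → stable
Every interval has Δρ > 0: the column is stably stratified throughout.

none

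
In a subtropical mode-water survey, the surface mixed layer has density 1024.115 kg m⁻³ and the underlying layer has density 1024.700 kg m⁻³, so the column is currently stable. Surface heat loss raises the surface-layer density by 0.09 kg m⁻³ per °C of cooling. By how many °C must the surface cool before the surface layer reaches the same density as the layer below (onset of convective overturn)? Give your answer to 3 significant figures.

6.50 °C

Density deficit of the surface layer: 1024.700 − 1024.115 = 0.585 kg m⁻³.
Required change = 0.585 / 0.09 = 6.50 °C.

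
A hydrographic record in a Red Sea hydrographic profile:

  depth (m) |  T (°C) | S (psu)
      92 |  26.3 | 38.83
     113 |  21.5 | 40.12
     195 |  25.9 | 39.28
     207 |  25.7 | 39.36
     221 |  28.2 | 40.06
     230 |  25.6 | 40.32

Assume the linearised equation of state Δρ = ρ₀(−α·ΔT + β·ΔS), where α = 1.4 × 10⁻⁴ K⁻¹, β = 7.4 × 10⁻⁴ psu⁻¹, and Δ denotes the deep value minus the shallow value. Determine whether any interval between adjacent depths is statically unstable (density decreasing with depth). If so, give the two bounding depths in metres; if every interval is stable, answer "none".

Evaluate Δρ/ρ₀ = −αΔT + βΔS across each adjacent pair:
  92–113 m: −αΔT+βΔS = −(1.4 × 10⁻⁴)(-4.8)+(7.4 × 10⁻⁴)(+1.29) = 1.6 × 10⁻³ → stable
  113–195 m: −αΔT+βΔS = −(1.4 × 10⁻⁴)(+4.4)+(7.4 × 10⁻⁴)(-0.84) = -1.2 × 10⁻³ → UNSTABLE
  195–207 m: −αΔT+βΔS = −(1.4 × 10⁻⁴)(-0.2)+(7.4 × 10⁻⁴)(+0.08) = 8.7 × 10⁻⁵ → stable
  207–221 m: −αΔT+βΔS = −(1.4 × 10⁻⁴)(+2.5)+(7.4 × 10⁻⁴)(+0.70) = 1.7 × 10⁻⁴ → stable
  221–230 m: −αΔT+βΔS = −(1.4 × 10⁻⁴)(-2.6)+(7.4 × 10⁻⁴)(+0.26) = 5.6 × 10⁻⁴ → stable
The 113–195 m interval has Δρ < 0: lighter water underlies denser water.

113–195 m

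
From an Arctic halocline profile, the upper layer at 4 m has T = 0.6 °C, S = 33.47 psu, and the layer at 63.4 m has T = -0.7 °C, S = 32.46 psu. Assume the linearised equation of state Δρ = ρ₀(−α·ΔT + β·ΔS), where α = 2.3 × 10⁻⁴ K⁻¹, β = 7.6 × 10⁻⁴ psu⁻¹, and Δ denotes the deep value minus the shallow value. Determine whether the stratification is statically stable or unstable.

unstable

ΔT = -0.7 − 0.6 = -1.3 K and ΔS = 32.46 − 33.47 = -1.01 psu (deep − shallow).
−αΔT = 2.99 × 10⁻⁴; βΔS = -7.676 × 10⁻⁴; sum Δρ/ρ₀ = -4.686 × 10⁻⁴.
Δρ/ρ₀ < 0, so Δρ < 0: deeper water is lighter → statically unstable; the column would overturn.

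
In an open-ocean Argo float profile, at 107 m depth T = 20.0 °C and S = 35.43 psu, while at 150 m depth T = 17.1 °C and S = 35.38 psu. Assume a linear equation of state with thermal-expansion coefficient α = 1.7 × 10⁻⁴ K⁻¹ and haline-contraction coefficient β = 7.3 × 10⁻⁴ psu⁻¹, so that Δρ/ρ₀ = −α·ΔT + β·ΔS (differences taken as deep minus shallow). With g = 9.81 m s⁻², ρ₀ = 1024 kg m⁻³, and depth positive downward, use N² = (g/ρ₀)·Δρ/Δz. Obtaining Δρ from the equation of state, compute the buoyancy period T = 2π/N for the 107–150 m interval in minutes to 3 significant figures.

ΔT = -2.9 K, ΔS = -0.05 psu (deep − shallow).
Δρ/ρ₀ = −αΔT + βΔS = 4.93 × 10⁻⁴ − 3.65 × 10⁻⁵ = 4.565 × 10⁻⁴, so Δρ ≈ 0.4675 kg m⁻³.
N² = (g/ρ₀)·Δρ/Δz = g·(Δρ/ρ₀)/Δz = 9.81 × 4.565 × 10⁻⁴ / 43 = 1.0415 × 10⁻⁴ s⁻².
N = √(1.0415 × 10⁻⁴) = 0.010205 rad s⁻¹ → T = 2π/N = 615.70 s = 10.262 min ≈ 10.3 min.

10.3 min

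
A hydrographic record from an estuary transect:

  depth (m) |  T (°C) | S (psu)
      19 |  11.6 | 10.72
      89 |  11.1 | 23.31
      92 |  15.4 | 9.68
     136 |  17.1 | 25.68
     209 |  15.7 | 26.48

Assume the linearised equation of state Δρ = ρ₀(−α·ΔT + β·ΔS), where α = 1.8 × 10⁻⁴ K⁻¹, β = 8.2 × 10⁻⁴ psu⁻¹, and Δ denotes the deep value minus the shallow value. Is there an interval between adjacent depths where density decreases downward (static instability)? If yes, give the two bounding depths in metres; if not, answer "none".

Evaluate Δρ/ρ₀ = −αΔT + βΔS across each adjacent pair:
  19–89 m: −αΔT+βΔS = −(1.8 × 10⁻⁴)(-0.5)+(8.2 × 10⁻⁴)(+12.59) = 0.010 → stable
  89–92 m: −αΔT+βΔS = −(1.8 × 10⁻⁴)(+4.3)+(8.2 × 10⁻⁴)(-13.63) = -0.012 → UNSTABLE
  92–136 m: −αΔT+βΔS = −(1.8 × 10⁻⁴)(+1.7)+(8.2 × 10⁻⁴)(+16.00) = 0.013 → stable
  136–209 m: −αΔT+βΔS = −(1.8 × 10⁻⁴)(-1.4)+(8.2 × 10⁻⁴)(+0.80) = 9.1 × 10⁻⁴ → stable
The 89–92 m interval has Δρ < 0: lighter water underlies denser water.

89–92 m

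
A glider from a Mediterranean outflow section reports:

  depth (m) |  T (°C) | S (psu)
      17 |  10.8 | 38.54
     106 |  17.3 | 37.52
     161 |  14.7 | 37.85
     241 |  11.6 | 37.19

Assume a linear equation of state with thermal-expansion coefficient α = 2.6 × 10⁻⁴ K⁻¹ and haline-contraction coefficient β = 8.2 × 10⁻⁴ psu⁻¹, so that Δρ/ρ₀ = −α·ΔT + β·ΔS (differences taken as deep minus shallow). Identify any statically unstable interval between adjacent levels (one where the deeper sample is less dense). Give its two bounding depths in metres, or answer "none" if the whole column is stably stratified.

17–106 m

Evaluate Δρ/ρ₀ = −αΔT + βΔS across each adjacent pair:
  17–106 m: −αΔT+βΔS = −(2.6 × 10⁻⁴)(+6.5)+(8.2 × 10⁻⁴)(-1.02) = -2.5 × 10⁻³ → UNSTABLE
  106–161 m: −αΔT+βΔS = −(2.6 × 10⁻⁴)(-2.6)+(8.2 × 10⁻⁴)(+0.33) = 9.5 × 10⁻⁴ → stable
  161–241 m: −αΔT+βΔS = −(2.6 × 10⁻⁴)(-3.1)+(8.2 × 10⁻⁴)(-0.66) = 2.6 × 10⁻⁴ → stable
The 17–106 m interval has Δρ < 0: lighter water underlies denser water.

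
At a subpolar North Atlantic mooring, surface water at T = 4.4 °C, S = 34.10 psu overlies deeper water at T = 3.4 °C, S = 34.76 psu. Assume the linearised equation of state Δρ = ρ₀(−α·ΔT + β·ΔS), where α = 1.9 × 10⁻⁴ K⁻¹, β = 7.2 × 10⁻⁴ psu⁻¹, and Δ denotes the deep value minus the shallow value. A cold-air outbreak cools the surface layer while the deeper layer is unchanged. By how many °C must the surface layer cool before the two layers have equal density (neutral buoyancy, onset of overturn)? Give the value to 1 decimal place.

Neutral buoyancy requires Δρ = 0, i.e. −α(T_deep − T_surf′) + β(S_deep − S_surf) = 0.
T_surf′ = T_deep − (β/α)·ΔS = 3.4 − (7.2 × 10⁻⁴/1.9 × 10⁻⁴)·(+0.66) = 0.899 °C.
Cooling required: 4.4 − (0.899) = 3.501 °C.

3.5 °C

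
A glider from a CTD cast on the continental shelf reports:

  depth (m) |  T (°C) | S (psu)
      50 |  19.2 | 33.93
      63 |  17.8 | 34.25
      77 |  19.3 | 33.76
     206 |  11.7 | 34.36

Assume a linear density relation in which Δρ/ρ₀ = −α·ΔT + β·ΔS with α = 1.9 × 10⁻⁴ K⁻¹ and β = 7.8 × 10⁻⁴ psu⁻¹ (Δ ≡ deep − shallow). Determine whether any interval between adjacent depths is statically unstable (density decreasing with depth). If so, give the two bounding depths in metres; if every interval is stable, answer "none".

Evaluate Δρ/ρ₀ = −αΔT + βΔS across each adjacent pair:
  50–63 m: −αΔT+βΔS = −(1.9 × 10⁻⁴)(-1.4)+(7.8 × 10⁻⁴)(+0.32) = 5.2 × 10⁻⁴ → stable
  63–77 m: −αΔT+βΔS = −(1.9 × 10⁻⁴)(+1.5)+(7.8 × 10⁻⁴)(-0.49) = -6.7 × 10⁻⁴ → UNSTABLE
  77–206 m: −αΔT+βΔS = −(1.9 × 10⁻⁴)(-7.6)+(7.8 × 10⁻⁴)(+0.60) = 1.9 × 10⁻³ → stable
The 63–77 m interval has Δρ < 0: lighter water underlies denser water.

63–77 m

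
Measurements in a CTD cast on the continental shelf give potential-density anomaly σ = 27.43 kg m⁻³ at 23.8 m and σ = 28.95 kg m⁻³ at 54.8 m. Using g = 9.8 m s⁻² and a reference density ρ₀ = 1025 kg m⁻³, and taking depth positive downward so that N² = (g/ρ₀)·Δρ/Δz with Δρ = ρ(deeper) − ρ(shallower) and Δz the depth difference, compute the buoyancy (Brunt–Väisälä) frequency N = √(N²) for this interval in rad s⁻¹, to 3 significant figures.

0.0217 rad s⁻¹

Δρ = 1028.95 − 1027.43 = 1.52 kg m⁻³ over Δz = 54.8 − 23.8 = 31 m.
N² = (9.8/1025) × (1.52/31) = 4.6880 × 10⁻⁴ s⁻².
N = √(4.6880 × 10⁻⁴) = 0.021652 rad s⁻¹ ≈ 0.0217 rad s⁻¹.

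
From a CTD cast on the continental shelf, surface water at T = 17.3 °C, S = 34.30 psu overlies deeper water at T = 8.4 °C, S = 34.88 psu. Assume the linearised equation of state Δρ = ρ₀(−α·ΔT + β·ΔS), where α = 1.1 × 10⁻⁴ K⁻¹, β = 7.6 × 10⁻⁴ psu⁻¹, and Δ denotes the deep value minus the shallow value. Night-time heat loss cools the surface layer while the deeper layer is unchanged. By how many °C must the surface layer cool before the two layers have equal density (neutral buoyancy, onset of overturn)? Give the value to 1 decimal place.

12.9 °C

Neutral buoyancy requires Δρ = 0, i.e. −α(T_deep − T_surf′) + β(S_deep − S_surf) = 0.
T_surf′ = T_deep − (β/α)·ΔS = 8.4 − (7.6 × 10⁻⁴/1.1 × 10⁻⁴)·(+0.58) = 4.393 °C.
Cooling required: 17.3 − (4.393) = 12.907 °C.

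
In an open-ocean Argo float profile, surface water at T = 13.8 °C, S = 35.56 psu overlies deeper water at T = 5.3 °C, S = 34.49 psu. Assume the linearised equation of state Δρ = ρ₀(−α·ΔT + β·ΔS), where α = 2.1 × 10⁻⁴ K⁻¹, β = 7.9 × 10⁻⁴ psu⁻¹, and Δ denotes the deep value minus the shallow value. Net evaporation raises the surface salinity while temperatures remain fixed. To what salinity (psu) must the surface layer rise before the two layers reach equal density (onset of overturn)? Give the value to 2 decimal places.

Neutral buoyancy requires −α(T_deep − T_surf) + β(S_deep − S_surf′) = 0.
S_surf′ = S_deep − (α/β)·ΔT = 34.49 − (2.1 × 10⁻⁴/7.9 × 10⁻⁴)·(-8.5) = 36.7495 psu.
Increase required: 36.7495 − 35.56 = 1.1895 psu.

36.75 psu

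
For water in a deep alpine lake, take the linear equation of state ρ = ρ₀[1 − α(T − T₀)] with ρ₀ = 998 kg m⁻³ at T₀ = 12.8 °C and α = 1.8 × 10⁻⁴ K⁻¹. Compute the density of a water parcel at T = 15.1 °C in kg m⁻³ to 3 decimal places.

997.587 kg m⁻³

T − T₀ = +2.3 K.
Bracket = 1 − α·(+2.3) = 1 + (-4.14 × 10⁻⁴) = 0.9995860.
ρ = 998 × 0.9995860 = 997.587 kg m⁻³.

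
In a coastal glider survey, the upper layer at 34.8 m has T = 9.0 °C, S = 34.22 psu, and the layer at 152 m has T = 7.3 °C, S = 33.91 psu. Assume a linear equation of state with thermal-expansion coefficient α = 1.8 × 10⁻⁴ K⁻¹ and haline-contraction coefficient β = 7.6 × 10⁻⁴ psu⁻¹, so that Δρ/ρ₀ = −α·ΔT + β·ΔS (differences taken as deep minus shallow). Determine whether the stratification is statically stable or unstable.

stable

ΔT = 7.3 − 9.0 = -1.7 K and ΔS = 33.91 − 34.22 = -0.31 psu (deep − shallow).
−αΔT = 3.06 × 10⁻⁴; βΔS = -2.356 × 10⁻⁴; sum Δρ/ρ₀ = 7.04 × 10⁻⁵.
Δρ/ρ₀ > 0, so Δρ > 0: deeper water is denser → statically stable.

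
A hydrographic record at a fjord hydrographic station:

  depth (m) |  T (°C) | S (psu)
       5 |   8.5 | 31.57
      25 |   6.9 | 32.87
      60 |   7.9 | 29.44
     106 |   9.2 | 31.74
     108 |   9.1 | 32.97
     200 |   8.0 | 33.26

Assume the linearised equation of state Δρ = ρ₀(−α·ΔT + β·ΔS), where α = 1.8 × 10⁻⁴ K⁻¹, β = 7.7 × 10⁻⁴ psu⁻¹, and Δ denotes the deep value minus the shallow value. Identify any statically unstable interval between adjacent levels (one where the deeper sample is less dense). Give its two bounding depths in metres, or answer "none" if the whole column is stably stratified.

Evaluate Δρ/ρ₀ = −αΔT + βΔS across each adjacent pair:
  5–25 m: −αΔT+βΔS = −(1.8 × 10⁻⁴)(-1.6)+(7.7 × 10⁻⁴)(+1.30) = 1.3 × 10⁻³ → stable
  25–60 m: −αΔT+βΔS = −(1.8 × 10⁻⁴)(+1.0)+(7.7 × 10⁻⁴)(-3.43) = -2.8 × 10⁻³ → UNSTABLE
  60–106 m: −αΔT+βΔS = −(1.8 × 10⁻⁴)(+1.3)+(7.7 × 10⁻⁴)(+2.30) = 1.5 × 10⁻³ → stable
  106–108 m: −αΔT+βΔS = −(1.8 × 10⁻⁴)(-0.1)+(7.7 × 10⁻⁴)(+1.23) = 9.7 × 10⁻⁴ → stable
  108–200 m: −αΔT+βΔS = −(1.8 × 10⁻⁴)(-1.1)+(7.7 × 10⁻⁴)(+0.29) = 4.2 × 10⁻⁴ → stable
The 25–60 m interval has Δρ < 0: lighter water underlies denser water.

25–60 m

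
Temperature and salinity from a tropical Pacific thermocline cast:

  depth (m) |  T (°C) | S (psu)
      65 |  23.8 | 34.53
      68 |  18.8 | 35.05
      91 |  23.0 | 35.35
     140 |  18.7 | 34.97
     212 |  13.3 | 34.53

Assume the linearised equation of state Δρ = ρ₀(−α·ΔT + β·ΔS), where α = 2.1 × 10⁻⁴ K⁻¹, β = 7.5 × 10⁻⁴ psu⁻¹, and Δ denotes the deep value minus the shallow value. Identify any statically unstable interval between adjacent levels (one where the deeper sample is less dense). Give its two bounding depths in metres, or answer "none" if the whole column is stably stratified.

68–91 m

Evaluate Δρ/ρ₀ = −αΔT + βΔS across each adjacent pair:
  65–68 m: −αΔT+βΔS = −(2.1 × 10⁻⁴)(-5.0)+(7.5 × 10⁻⁴)(+0.52) = 1.4 × 10⁻³ → stable
  68–91 m: −αΔT+βΔS = −(2.1 × 10⁻⁴)(+4.2)+(7.5 × 10⁻⁴)(+0.30) = -6.6 × 10⁻⁴ → UNSTABLE
  91–140 m: −αΔT+βΔS = −(2.1 × 10⁻⁴)(-4.3)+(7.5 × 10⁻⁴)(-0.38) = 6.2 × 10⁻⁴ → stable
  140–212 m: −αΔT+βΔS = −(2.1 × 10⁻⁴)(-5.4)+(7.5 × 10⁻⁴)(-0.44) = 8.0 × 10⁻⁴ → stable
The 68–91 m interval has Δρ < 0: lighter water underlies denser water.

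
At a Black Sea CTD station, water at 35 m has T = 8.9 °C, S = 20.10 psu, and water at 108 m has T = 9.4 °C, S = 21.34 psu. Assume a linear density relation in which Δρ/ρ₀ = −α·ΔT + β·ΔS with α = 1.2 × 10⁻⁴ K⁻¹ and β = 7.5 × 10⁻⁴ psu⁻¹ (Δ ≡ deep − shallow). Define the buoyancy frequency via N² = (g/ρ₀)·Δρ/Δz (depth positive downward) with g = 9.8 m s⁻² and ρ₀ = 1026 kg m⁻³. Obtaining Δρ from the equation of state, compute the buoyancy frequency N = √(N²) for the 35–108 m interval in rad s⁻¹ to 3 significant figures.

ΔT = +0.5 K, ΔS = +1.24 psu (deep − shallow).
Δρ/ρ₀ = −αΔT + βΔS = -6.00 × 10⁻⁵ + 9.30 × 10⁻⁴ = 8.70 × 10⁻⁴, so Δρ ≈ 0.8926 kg m⁻³.
N² = (g/ρ₀)·Δρ/Δz = g·(Δρ/ρ₀)/Δz = 9.8 × 8.70 × 10⁻⁴ / 73 = 1.1679 × 10⁻⁴ s⁻².
N = √(1.1679 × 10⁻⁴) = 0.010807 rad s⁻¹ ≈ 0.0108 rad s⁻¹.

0.0108 rad s⁻¹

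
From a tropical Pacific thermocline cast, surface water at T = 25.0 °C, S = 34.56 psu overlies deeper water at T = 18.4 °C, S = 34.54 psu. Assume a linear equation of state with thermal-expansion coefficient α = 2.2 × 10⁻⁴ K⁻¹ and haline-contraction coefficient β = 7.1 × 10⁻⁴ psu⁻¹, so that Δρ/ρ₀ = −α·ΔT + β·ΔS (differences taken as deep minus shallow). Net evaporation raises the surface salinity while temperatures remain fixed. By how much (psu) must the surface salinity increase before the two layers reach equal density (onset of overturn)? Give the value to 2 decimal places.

2.03 psu

Neutral buoyancy requires −α(T_deep − T_surf) + β(S_deep − S_surf′) = 0.
S_surf′ = S_deep − (α/β)·ΔT = 34.54 − (2.2 × 10⁻⁴/7.1 × 10⁻⁴)·(-6.6) = 36.5851 psu.
Increase required: 36.5851 − 34.56 = 2.0251 psu.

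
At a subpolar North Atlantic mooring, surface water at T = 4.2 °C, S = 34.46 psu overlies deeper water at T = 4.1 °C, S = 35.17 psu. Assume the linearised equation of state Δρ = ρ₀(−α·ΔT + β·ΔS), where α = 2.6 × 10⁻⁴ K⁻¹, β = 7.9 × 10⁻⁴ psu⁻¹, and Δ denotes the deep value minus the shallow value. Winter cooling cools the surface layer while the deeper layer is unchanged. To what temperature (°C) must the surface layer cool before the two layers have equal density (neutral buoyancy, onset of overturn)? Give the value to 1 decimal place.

1.9 °C

Neutral buoyancy requires Δρ = 0, i.e. −α(T_deep − T_surf′) + β(S_deep − S_surf) = 0.
T_surf′ = T_deep − (β/α)·ΔS = 4.1 − (7.9 × 10⁻⁴/2.6 × 10⁻⁴)·(+0.71) = 1.943 °C.
Cooling required: 4.2 − (1.943) = 2.257 °C.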